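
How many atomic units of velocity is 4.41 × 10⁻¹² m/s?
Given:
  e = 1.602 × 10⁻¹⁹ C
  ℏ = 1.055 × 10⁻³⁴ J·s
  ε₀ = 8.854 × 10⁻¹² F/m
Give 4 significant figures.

atomic unit of velocity: v_au = e²/(4πε₀ℏ) = 2.186 × 10⁶ m/s.
4.41 × 10⁻¹² / 2.186 × 10⁶ = 2.017 × 10⁻¹⁸

2.017 × 10⁻¹⁸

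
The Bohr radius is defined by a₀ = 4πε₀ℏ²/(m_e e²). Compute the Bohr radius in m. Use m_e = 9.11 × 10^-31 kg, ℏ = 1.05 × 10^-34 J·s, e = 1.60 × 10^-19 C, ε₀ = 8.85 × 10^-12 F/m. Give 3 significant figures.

5.26 × 10^-11 m

a₀ = 4πε₀ℏ²/(m_e e²)
  = 1.23 × 10^-78 / 2.33 × 10^-68
  = 5.26 × 10^-11 m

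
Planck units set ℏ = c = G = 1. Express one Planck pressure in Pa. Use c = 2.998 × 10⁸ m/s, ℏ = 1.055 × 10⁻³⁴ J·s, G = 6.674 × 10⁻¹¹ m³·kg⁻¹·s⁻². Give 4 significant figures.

4.632 × 10¹¹³ Pa

Dimensional analysis gives p_P = c⁷/(ℏG²).
  = 2.177 × 10⁵⁹ / 4.699 × 10⁻⁵⁵
  = 4.632 × 10¹¹³ Pa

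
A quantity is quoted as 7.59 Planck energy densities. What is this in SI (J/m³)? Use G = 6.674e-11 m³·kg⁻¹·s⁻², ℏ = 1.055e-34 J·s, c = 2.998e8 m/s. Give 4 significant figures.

3.516e114 J/m³

One Planck energy density: u_P = c⁷/(ℏG²) = 4.632e113 J/m³.
7.59 × 4.632e113 J/m³ = 3.516e114 J/m³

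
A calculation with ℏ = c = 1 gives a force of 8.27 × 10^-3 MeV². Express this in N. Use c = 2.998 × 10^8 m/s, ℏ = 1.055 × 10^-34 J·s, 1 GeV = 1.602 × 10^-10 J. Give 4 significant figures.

Force is [E]/[L] = [E]²/(ℏc); restore (ℏc)⁻¹.
1 GeV² → 1/(ℏc) × (1 GeV in J)² = 8.114 × 10^5 N.
Convert the energy scale: 8.27 × 10^-3 MeV² = 8.27 × 10^-9 GeV².
Result: 8.27 × 10^-9 × 8.114 × 10^5 = 6.710 × 10^-3 N.

6.710 × 10^-3 N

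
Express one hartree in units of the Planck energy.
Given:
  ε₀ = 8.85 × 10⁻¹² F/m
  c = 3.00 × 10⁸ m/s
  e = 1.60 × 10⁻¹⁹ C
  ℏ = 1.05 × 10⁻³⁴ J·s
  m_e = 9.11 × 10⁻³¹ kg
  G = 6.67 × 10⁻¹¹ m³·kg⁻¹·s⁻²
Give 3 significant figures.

hartree: E_h = m_e e⁴/(4πε₀ℏ)² = 4.38 × 10⁻¹⁸ J
Planck energy: E_P = √(ℏc⁵/G) = 1.96 × 10⁹ J
ratio = 4.38 × 10⁻¹⁸ / 1.96 × 10⁹ = 2.24 × 10⁻²⁷

2.24 × 10⁻²⁷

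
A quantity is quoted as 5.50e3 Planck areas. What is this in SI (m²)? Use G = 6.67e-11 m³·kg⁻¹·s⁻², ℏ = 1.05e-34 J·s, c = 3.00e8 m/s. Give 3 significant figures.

1.43e-66 m²

One Planck area: A_P = ℏG/c³ = 2.59e-70 m².
5.50e3 × 2.59e-70 m² = 1.43e-66 m²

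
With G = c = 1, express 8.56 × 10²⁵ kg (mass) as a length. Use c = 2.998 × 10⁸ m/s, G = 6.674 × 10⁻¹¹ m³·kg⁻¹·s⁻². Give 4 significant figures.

In G = c = 1 units mass has dimensions of length; the conversion factor is G/c².
8.56 × 10²⁵ kg × (G/c²) = 0.06356 m

0.06356 m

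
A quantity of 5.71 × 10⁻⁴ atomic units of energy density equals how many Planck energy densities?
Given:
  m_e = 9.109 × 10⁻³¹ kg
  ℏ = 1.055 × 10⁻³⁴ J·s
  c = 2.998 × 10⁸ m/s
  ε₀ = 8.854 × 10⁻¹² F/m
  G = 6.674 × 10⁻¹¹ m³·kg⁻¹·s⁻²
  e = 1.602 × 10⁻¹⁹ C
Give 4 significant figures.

3.611 × 10⁻¹⁰⁴

atomic unit of energy density: u_au = E_h/a₀³ = m_e⁴e¹⁰/((4πε₀)⁵ℏ⁸) = 2.929 × 10¹³ J/m³
Planck energy density: u_P = c⁷/(ℏG²) = 4.632 × 10¹¹³ J/m³
5.71 × 10⁻⁴ × 2.929 × 10¹³ / 4.632 × 10¹¹³ = 3.611 × 10⁻¹⁰⁴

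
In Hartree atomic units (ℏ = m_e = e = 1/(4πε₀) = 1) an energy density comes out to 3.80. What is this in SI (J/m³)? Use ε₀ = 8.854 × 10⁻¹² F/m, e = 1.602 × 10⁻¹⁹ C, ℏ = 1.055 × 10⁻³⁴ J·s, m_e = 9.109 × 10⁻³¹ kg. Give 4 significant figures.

1.113 × 10¹⁴ J/m³

One atomic unit of energy density: u_au = E_h/a₀³ = m_e⁴e¹⁰/((4πε₀)⁵ℏ⁸) = 2.929 × 10¹³ J/m³.
3.80 × 2.929 × 10¹³ J/m³ = 1.113 × 10¹⁴ J/m³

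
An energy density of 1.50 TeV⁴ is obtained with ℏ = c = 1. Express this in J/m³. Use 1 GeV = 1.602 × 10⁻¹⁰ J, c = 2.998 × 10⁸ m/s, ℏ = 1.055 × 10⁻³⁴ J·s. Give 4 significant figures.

3.122 × 10⁴⁹ J/m³

[E]/[L]³ = [E]⁴/(ℏc)³; restore (ℏc)⁻³.
1 GeV⁴ → 1/(ℏc)³ × (1 GeV in J)⁴ = 2.082 × 10³⁷ J/m³.
Convert the energy scale: 1.50 TeV⁴ = 1.50 × 10¹² GeV⁴.
Result: 1.50 × 10¹² × 2.082 × 10³⁷ = 3.122 × 10⁴⁹ J/m³.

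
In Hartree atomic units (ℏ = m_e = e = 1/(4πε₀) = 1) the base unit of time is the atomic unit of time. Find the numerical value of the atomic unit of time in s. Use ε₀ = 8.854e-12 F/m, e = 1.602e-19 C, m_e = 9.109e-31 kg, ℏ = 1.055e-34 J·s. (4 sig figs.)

2.423e-17 s

τ_au = (4πε₀)²ℏ³/(m_e e⁴)
E_h = 4.354e-18 J
ℏ/E_h = 2.423e-17 s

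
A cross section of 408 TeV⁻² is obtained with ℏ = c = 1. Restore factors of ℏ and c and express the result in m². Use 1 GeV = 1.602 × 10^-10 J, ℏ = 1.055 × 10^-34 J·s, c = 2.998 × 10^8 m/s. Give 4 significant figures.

Area is [L]² = [E]⁻²·(ℏc)²; restore (ℏc)².
1 GeV⁻² → (ℏc)² × (1 GeV in J)⁻² = 3.898 × 10^-32 m².
Convert the energy scale: 408 TeV⁻² = 4.08 × 10^-4 GeV⁻².
Result: 4.08 × 10^-4 × 3.898 × 10^-32 = 1.590 × 10^-35 m².

1.590 × 10^-35 m²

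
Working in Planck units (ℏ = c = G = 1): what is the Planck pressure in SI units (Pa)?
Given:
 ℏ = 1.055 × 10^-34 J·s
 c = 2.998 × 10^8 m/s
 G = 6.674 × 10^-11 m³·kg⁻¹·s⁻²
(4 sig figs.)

From ℏ = c = G = 1 the pressure scale is p_P = c⁷/(ℏG²).
  = 2.177 × 10^59 / 4.699 × 10^-55
  = 4.632 × 10^113 Pa

4.632 × 10^113 Pa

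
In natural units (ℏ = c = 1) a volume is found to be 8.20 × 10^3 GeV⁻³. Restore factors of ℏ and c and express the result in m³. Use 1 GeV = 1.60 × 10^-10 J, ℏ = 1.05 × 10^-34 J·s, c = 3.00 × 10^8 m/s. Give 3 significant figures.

6.26 × 10^-44 m³

Volume is [L]³ = [E]⁻³·(ℏc)³.
1 GeV⁻³ → (ℏc)³ × (1 GeV in J)⁻³ = 7.63 × 10^-48 m³.
Result: 8.20 × 10^3 × 7.63 × 10^-48 = 6.26 × 10^-44 m³.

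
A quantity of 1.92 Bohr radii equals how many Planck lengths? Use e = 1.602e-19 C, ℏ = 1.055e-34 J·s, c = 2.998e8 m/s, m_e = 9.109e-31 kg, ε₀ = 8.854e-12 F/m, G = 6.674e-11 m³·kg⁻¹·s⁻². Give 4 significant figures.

6.292e24

Bohr radius: a₀ = 4πε₀ℏ²/(m_e e²) = 5.297e-11 m
Planck length: ℓ_P = √(ℏG/c³) = 1.616e-35 m
1.92 × 5.297e-11 / 1.616e-35 = 6.292e24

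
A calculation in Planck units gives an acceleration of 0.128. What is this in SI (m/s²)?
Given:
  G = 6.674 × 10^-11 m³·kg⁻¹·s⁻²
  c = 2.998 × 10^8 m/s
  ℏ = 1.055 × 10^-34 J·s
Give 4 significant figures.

7.117 × 10^50 m/s²

One Planck acceleration: a_P = √(c⁷/(ℏG)) = 5.560 × 10^51 m/s².
0.128 × 5.560 × 10^51 m/s² = 7.117 × 10^50 m/s²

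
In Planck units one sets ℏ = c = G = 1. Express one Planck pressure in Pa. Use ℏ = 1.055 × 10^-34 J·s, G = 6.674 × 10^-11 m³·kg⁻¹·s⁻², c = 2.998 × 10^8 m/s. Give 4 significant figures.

p_P = c⁷/(ℏG²)
  = 2.177 × 10^59 / 4.699 × 10^-55
  = 4.632 × 10^113 Pa

4.632 × 10^113 Pa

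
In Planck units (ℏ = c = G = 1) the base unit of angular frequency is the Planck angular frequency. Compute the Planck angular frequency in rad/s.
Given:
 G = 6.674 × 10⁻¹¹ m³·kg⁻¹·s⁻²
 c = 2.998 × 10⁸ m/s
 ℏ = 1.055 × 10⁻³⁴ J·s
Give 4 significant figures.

ω_P = √(c⁵/(ℏG))
  = √(3.440 × 10⁸⁶)
  = 1.855 × 10⁴³ rad/s

1.855 × 10⁴³ rad/s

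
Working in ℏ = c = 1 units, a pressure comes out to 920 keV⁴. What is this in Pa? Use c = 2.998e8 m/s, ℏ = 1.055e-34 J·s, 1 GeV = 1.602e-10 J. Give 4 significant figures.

1.915e16 Pa

Pressure is [E]/[L]³ = [E]⁴/(ℏc)³.
1 GeV⁴ → 1/(ℏc)³ × (1 GeV in J)⁴ = 2.082e37 Pa.
Convert the energy scale: 920 keV⁴ = 9.20e-22 GeV⁴.
Result: 9.20e-22 × 2.082e37 = 1.915e16 Pa.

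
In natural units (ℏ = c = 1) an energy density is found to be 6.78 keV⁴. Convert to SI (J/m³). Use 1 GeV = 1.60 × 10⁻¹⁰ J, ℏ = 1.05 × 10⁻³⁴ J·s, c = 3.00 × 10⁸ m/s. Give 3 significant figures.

1.42 × 10¹⁴ J/m³

[E]/[L]³ = [E]⁴/(ℏc)³; restore (ℏc)⁻³.
1 GeV⁴ → 1/(ℏc)³ × (1 GeV in J)⁴ = 2.10 × 10³⁷ J/m³.
Convert the energy scale: 6.78 keV⁴ = 6.78 × 10⁻²⁴ GeV⁴.
Result: 6.78 × 10⁻²⁴ × 2.10 × 10³⁷ = 1.42 × 10¹⁴ J/m³.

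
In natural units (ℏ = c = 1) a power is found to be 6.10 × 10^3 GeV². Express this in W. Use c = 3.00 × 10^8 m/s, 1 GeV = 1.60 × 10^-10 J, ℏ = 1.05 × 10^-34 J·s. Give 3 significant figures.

Power is [E]/[T] = [E]²/ℏ.
1 GeV² → 1/ℏ × (1 GeV in J)² = 2.44 × 10^14 W.
Result: 6.10 × 10^3 × 2.44 × 10^14 = 1.49 × 10^18 W.

1.49 × 10^18 W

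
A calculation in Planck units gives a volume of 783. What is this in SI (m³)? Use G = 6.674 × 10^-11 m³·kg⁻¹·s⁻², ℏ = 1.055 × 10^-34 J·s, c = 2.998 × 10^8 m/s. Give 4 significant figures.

One Planck volume: V_P = (ℏG/c³)^(3/2) = 4.224 × 10^-105 m³.
783 × 4.224 × 10^-105 m³ = 3.307 × 10^-102 m³

3.307 × 10^-102 m³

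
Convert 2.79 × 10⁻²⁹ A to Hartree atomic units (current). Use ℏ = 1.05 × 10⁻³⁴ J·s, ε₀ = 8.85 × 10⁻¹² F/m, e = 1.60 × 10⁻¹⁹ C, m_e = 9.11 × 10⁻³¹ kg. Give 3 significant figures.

atomic unit of electric current: I_au = e E_h/ℏ = m_e e⁵/((4πε₀)²ℏ³) = 6.67 × 10⁻³ A.
2.79 × 10⁻²⁹ / 6.67 × 10⁻³ = 4.18 × 10⁻²⁷

4.18 × 10⁻²⁷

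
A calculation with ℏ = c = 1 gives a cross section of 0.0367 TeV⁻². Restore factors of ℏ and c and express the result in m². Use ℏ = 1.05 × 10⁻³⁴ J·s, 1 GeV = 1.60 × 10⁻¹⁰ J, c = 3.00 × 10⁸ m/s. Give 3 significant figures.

1.42 × 10⁻³⁹ m²

Area is [L]² = [E]⁻²·(ℏc)²; restore (ℏc)².
1 GeV⁻² → (ℏc)² × (1 GeV in J)⁻² = 3.88 × 10⁻³² m².
Convert the energy scale: 0.0367 TeV⁻² = 3.67 × 10⁻⁸ GeV⁻².
Result: 3.67 × 10⁻⁸ × 3.88 × 10⁻³² = 1.42 × 10⁻³⁹ m².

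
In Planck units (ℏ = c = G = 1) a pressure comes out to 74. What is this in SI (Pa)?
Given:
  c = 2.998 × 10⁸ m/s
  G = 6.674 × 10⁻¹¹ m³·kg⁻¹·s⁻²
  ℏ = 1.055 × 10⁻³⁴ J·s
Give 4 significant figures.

One Planck pressure: p_P = c⁷/(ℏG²) = 4.632 × 10¹¹³ Pa.
74 × 4.632 × 10¹¹³ Pa = 3.428 × 10¹¹⁵ Pa

3.428 × 10¹¹⁵ Pa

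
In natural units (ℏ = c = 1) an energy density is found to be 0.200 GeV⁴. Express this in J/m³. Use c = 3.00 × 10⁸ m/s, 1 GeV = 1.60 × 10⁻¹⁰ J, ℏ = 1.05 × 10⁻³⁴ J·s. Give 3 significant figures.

[E]/[L]³ = [E]⁴/(ℏc)³; restore (ℏc)⁻³.
1 GeV⁴ → 1/(ℏc)³ × (1 GeV in J)⁴ = 2.10 × 10³⁷ J/m³.
Result: 0.200 × 2.10 × 10³⁷ = 4.19 × 10³⁶ J/m³.

4.19 × 10³⁶ J/m³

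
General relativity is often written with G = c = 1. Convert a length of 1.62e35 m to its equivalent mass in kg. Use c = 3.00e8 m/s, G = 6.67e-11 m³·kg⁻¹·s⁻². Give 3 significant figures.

2.19e62 kg

Length → mass via c²/G.
1.62e35 m × (c²/G) = 2.19e62 kg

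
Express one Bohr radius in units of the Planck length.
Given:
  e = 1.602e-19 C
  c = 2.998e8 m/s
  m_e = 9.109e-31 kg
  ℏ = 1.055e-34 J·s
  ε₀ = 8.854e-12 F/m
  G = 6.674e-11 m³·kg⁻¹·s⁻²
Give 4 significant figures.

Bohr radius: a₀ = 4πε₀ℏ²/(m_e e²) = 5.297e-11 m
Planck length: ℓ_P = √(ℏG/c³) = 1.616e-35 m
ratio = 5.297e-11 / 1.616e-35 = 3.277e24

3.277e24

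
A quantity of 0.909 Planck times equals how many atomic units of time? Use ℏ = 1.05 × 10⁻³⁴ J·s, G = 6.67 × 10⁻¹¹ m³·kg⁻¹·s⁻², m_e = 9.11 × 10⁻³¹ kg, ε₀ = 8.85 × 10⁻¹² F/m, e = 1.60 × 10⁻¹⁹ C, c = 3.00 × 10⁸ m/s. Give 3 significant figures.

2.03 × 10⁻²⁷

Planck time: t_P = √(ℏG/c⁵) = 5.37 × 10⁻⁴⁴ s
atomic unit of time: τ_au = (4πε₀)²ℏ³/(m_e e⁴) = 2.40 × 10⁻¹⁷ s
0.909 × 5.37 × 10⁻⁴⁴ / 2.40 × 10⁻¹⁷ = 2.03 × 10⁻²⁷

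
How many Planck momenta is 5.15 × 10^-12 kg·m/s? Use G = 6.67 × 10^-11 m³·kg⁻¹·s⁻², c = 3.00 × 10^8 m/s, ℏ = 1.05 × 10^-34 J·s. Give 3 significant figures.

7.90 × 10^-13

Planck momentum: p_P = √(ℏc³/G) = 6.52 kg·m/s.
5.15 × 10^-12 / 6.52 = 7.90 × 10^-13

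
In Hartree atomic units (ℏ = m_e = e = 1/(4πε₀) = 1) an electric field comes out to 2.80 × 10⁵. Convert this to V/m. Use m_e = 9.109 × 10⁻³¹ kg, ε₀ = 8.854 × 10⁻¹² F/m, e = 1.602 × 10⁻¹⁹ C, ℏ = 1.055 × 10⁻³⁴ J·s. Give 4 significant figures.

One atomic unit of electric field: E_au = E_h/(e a₀) = m_e²e⁵/((4πε₀)³ℏ⁴) = 5.131 × 10¹¹ V/m.
2.80 × 10⁵ × 5.131 × 10¹¹ V/m = 1.437 × 10¹⁷ V/m

1.437 × 10¹⁷ V/m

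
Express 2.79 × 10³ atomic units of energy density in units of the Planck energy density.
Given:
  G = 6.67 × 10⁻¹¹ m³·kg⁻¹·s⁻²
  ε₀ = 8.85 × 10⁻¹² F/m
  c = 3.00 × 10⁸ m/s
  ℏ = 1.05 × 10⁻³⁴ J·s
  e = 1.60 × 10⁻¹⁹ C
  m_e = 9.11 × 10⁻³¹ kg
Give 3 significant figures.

1.80 × 10⁻⁹⁷

atomic unit of energy density: u_au = E_h/a₀³ = m_e⁴e¹⁰/((4πε₀)⁵ℏ⁸) = 3.01 × 10¹³ J/m³
Planck energy density: u_P = c⁷/(ℏG²) = 4.68 × 10¹¹³ J/m³
2.79 × 10³ × 3.01 × 10¹³ / 4.68 × 10¹¹³ = 1.80 × 10⁻⁹⁷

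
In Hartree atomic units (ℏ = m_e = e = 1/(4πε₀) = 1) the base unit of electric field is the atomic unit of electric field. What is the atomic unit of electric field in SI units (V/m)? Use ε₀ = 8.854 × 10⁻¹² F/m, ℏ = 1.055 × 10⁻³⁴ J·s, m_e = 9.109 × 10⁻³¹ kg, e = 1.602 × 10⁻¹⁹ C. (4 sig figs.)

E_au = E_h/(e a₀) = m_e²e⁵/((4πε₀)³ℏ⁴)
E_h = 4.354 × 10⁻¹⁸ J
a₀ = 5.297 × 10⁻¹¹ m
E_h/(e·a₀) = 5.131 × 10¹¹ V/m

5.131 × 10¹¹ V/m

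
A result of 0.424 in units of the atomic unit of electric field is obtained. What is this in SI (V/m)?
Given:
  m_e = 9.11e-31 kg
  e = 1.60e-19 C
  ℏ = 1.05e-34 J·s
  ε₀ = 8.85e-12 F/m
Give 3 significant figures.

One atomic unit of electric field: E_au = E_h/(e a₀) = m_e²e⁵/((4πε₀)³ℏ⁴) = 5.20e11 V/m.
0.424 × 5.20e11 V/m = 2.21e11 V/m

2.21e11 V/m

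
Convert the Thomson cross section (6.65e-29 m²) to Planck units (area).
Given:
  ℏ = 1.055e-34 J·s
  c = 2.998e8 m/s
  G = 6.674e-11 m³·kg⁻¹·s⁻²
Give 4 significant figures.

2.545e41

Planck area: A_P = ℏG/c³ = 2.613e-70 m².
6.65e-29 / 2.613e-70 = 2.545e41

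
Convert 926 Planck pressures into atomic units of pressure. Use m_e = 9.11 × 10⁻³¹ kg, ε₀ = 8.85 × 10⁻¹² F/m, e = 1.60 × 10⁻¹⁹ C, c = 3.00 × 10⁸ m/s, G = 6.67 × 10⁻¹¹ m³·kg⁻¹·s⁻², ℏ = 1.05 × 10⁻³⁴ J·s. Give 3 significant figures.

1.44 × 10¹⁰³

Planck pressure: p_P = c⁷/(ℏG²) = 4.68 × 10¹¹³ Pa
atomic unit of pressure: P_au = E_h/a₀³ = m_e⁴e¹⁰/((4πε₀)⁵ℏ⁸) = 3.01 × 10¹³ Pa
926 × 4.68 × 10¹¹³ / 3.01 × 10¹³ = 1.44 × 10¹⁰³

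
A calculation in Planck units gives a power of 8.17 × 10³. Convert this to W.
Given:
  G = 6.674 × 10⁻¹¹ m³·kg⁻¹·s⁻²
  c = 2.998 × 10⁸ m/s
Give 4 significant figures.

One Planck power: P_P = c⁵/G = 3.629 × 10⁵² W.
8.17 × 10³ × 3.629 × 10⁵² W = 2.965 × 10⁵⁶ W

2.965 × 10⁵⁶ W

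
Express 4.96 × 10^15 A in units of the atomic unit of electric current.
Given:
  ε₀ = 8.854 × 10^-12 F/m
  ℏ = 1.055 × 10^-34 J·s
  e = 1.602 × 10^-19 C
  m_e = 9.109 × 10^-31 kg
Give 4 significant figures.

7.502 × 10^17

atomic unit of electric current: I_au = e E_h/ℏ = m_e e⁵/((4πε₀)²ℏ³) = 6.612 × 10^-3 A.
4.96 × 10^15 / 6.612 × 10^-3 = 7.502 × 10^17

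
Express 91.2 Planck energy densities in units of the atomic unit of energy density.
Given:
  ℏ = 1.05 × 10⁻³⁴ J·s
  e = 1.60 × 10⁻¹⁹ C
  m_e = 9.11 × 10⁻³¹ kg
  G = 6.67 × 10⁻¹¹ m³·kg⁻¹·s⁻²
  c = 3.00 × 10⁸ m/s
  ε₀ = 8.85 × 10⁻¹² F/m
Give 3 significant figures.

1.42 × 10¹⁰²

Planck energy density: u_P = c⁷/(ℏG²) = 4.68 × 10¹¹³ J/m³
atomic unit of energy density: u_au = E_h/a₀³ = m_e⁴e¹⁰/((4πε₀)⁵ℏ⁸) = 3.01 × 10¹³ J/m³
91.2 × 4.68 × 10¹¹³ / 3.01 × 10¹³ = 1.42 × 10¹⁰²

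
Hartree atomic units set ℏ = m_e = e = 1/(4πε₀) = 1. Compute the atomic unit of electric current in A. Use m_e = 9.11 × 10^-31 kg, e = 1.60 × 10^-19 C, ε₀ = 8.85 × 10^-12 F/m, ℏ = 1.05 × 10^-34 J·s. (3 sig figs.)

6.67 × 10^-3 A

The unique combination of the constants set to 1 with dimensions of current is I_au = e E_h/ℏ = m_e e⁵/((4πε₀)²ℏ³).
E_h = 4.38 × 10^-18 J
e·E_h/ℏ = 6.67 × 10^-3 A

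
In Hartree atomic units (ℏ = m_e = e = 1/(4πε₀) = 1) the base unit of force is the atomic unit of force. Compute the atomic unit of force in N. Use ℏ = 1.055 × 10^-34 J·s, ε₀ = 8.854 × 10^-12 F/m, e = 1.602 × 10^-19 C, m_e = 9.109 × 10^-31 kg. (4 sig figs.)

8.220 × 10^-8 N

F_au = E_h/a₀ = m_e²e⁶/((4πε₀)³ℏ⁴)
E_h = 4.354 × 10^-18 J
a₀ = 5.297 × 10^-11 m
E_h/a₀ = 8.220 × 10^-8 N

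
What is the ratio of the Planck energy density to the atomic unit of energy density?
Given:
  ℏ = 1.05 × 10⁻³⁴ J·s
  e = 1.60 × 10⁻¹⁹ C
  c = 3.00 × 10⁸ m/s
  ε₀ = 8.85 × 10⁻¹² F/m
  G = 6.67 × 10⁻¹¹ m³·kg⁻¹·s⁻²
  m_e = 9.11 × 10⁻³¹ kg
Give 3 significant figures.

1.55 × 10¹⁰⁰

Planck energy density: u_P = c⁷/(ℏG²) = 4.68 × 10¹¹³ J/m³
atomic unit of energy density: u_au = E_h/a₀³ = m_e⁴e¹⁰/((4πε₀)⁵ℏ⁸) = 3.01 × 10¹³ J/m³
ratio = 4.68 × 10¹¹³ / 3.01 × 10¹³ = 1.55 × 10¹⁰⁰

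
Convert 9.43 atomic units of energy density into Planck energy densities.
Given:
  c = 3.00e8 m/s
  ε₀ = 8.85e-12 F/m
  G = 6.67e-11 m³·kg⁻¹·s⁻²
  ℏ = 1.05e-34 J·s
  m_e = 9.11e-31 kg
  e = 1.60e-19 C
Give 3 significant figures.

atomic unit of energy density: u_au = E_h/a₀³ = m_e⁴e¹⁰/((4πε₀)⁵ℏ⁸) = 3.01e13 J/m³
Planck energy density: u_P = c⁷/(ℏG²) = 4.68e113 J/m³
9.43 × 3.01e13 / 4.68e113 = 6.07e-100

6.07e-100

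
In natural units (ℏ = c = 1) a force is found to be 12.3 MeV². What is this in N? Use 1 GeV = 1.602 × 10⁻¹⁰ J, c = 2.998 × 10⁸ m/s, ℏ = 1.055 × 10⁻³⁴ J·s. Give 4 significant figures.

9.980 N

Force is [E]/[L] = [E]²/(ℏc); restore (ℏc)⁻¹.
1 GeV² → 1/(ℏc) × (1 GeV in J)² = 8.114 × 10⁵ N.
Convert the energy scale: 12.3 MeV² = 1.23 × 10⁻⁵ GeV².
Result: 1.23 × 10⁻⁵ × 8.114 × 10⁵ = 9.980 N.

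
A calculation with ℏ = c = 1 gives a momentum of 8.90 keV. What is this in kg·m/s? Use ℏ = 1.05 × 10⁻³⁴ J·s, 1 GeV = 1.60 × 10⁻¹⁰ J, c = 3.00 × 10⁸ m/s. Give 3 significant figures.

4.75 × 10⁻²⁴ kg·m/s

Momentum is [E]/c; divide by c.
1 GeV → 1/c × (1 GeV in J) = 5.33 × 10⁻¹⁹ kg·m/s.
Convert the energy scale: 8.90 keV = 8.90 × 10⁻⁶ GeV.
Result: 8.90 × 10⁻⁶ × 5.33 × 10⁻¹⁹ = 4.75 × 10⁻²⁴ kg·m/s.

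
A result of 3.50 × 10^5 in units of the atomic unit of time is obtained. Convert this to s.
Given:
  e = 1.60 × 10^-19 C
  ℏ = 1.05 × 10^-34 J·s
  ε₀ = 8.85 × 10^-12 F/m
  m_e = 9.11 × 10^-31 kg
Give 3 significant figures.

8.39 × 10^-12 s

One atomic unit of time: τ_au = (4πε₀)²ℏ³/(m_e e⁴) = 2.40 × 10^-17 s.
3.50 × 10^5 × 2.40 × 10^-17 s = 8.39 × 10^-12 s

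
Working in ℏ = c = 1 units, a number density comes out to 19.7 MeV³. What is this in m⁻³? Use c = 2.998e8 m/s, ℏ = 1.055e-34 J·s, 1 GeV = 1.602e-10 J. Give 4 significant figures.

2.560e39 m⁻³

Number density is [L]⁻³ = [E]³/(ℏc)³.
1 GeV³ → 1/(ℏc)³ × (1 GeV in J)³ = 1.299e47 m⁻³.
Convert the energy scale: 19.7 MeV³ = 1.97e-8 GeV³.
Result: 1.97e-8 × 1.299e47 = 2.560e39 m⁻³.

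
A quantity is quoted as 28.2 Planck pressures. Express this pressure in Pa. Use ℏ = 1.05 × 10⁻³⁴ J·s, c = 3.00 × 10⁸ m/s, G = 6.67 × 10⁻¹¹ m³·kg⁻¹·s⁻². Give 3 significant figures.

One Planck pressure: p_P = c⁷/(ℏG²) = 4.68 × 10¹¹³ Pa.
28.2 × 4.68 × 10¹¹³ Pa = 1.32 × 10¹¹⁵ Pa

1.32 × 10¹¹⁵ Pa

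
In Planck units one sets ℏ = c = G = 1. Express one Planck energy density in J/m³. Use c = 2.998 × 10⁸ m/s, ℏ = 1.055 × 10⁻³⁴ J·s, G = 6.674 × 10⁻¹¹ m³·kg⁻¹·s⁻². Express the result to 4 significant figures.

u_P = c⁷/(ℏG²)
  = 2.177 × 10⁵⁹ / 4.699 × 10⁻⁵⁵
  = 4.632 × 10¹¹³ J/m³

4.632 × 10¹¹³ J/m³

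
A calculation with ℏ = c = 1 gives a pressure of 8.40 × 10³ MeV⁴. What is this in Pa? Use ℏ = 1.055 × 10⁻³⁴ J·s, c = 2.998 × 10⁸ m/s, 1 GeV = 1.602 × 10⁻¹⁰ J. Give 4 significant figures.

1.749 × 10²⁹ Pa

Pressure is [E]/[L]³ = [E]⁴/(ℏc)³.
1 GeV⁴ → 1/(ℏc)³ × (1 GeV in J)⁴ = 2.082 × 10³⁷ Pa.
Convert the energy scale: 8.40 × 10³ MeV⁴ = 8.40 × 10⁻⁹ GeV⁴.
Result: 8.40 × 10⁻⁹ × 2.082 × 10³⁷ = 1.749 × 10²⁹ Pa.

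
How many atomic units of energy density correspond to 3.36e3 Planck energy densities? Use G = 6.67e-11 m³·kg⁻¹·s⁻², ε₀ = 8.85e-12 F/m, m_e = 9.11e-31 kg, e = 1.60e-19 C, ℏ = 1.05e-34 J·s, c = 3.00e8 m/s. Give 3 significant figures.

Planck energy density: u_P = c⁷/(ℏG²) = 4.68e113 J/m³
atomic unit of energy density: u_au = E_h/a₀³ = m_e⁴e¹⁰/((4πε₀)⁵ℏ⁸) = 3.01e13 J/m³
3.36e3 × 4.68e113 / 3.01e13 = 5.22e103

5.22e103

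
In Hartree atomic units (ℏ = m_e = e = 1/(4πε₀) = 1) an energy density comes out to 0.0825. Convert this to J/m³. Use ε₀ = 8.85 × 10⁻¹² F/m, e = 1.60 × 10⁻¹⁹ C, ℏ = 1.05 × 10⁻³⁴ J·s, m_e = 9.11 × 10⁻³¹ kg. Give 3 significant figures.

2.49 × 10¹² J/m³

One atomic unit of energy density: u_au = E_h/a₀³ = m_e⁴e¹⁰/((4πε₀)⁵ℏ⁸) = 3.01 × 10¹³ J/m³.
0.0825 × 3.01 × 10¹³ J/m³ = 2.49 × 10¹² J/m³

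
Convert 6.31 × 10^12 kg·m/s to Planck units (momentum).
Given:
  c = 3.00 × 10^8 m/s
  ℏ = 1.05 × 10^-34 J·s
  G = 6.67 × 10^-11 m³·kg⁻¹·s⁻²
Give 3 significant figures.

Planck momentum: p_P = √(ℏc³/G) = 6.52 kg·m/s.
6.31 × 10^12 / 6.52 = 9.68 × 10^11

9.68 × 10^11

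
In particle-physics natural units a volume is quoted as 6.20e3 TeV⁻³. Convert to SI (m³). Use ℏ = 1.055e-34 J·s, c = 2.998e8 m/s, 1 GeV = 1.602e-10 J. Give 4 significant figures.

4.772e-53 m³

Volume is [L]³ = [E]⁻³·(ℏc)³.
1 GeV⁻³ → (ℏc)³ × (1 GeV in J)⁻³ = 7.696e-48 m³.
Convert the energy scale: 6.20e3 TeV⁻³ = 6.20e-6 GeV⁻³.
Result: 6.20e-6 × 7.696e-48 = 4.772e-53 m³.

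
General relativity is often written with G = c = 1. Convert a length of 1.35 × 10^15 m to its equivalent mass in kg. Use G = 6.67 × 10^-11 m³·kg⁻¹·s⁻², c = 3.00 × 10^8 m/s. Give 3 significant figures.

Length → mass via c²/G.
1.35 × 10^15 m × (c²/G) = 1.82 × 10^42 kg

1.82 × 10^42 kg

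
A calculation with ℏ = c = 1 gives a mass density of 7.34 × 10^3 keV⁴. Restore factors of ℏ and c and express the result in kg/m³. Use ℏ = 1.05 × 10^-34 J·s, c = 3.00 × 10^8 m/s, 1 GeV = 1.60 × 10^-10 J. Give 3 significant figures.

Mass density is [E]/(c²[L]³) = [E]⁴/(ℏ³c⁵).
1 GeV⁴ → 1/(ℏ³c⁵) × (1 GeV in J)⁴ = 2.33 × 10^20 kg/m³.
Convert the energy scale: 7.34 × 10^3 keV⁴ = 7.34 × 10^-21 GeV⁴.
Result: 7.34 × 10^-21 × 2.33 × 10^20 = 1.71 kg/m³.

1.71 kg/m³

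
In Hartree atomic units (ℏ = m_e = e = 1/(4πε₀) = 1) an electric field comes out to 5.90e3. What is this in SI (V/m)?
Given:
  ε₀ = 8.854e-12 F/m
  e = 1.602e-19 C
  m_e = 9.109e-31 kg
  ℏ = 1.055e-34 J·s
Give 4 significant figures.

3.027e15 V/m

One atomic unit of electric field: E_au = E_h/(e a₀) = m_e²e⁵/((4πε₀)³ℏ⁴) = 5.131e11 V/m.
5.90e3 × 5.131e11 V/m = 3.027e15 V/m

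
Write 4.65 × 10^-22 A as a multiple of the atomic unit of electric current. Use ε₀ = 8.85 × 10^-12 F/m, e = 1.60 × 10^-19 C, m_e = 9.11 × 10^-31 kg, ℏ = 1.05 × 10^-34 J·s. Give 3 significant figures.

6.97 × 10^-20

atomic unit of electric current: I_au = e E_h/ℏ = m_e e⁵/((4πε₀)²ℏ³) = 6.67 × 10^-3 A.
4.65 × 10^-22 / 6.67 × 10^-3 = 6.97 × 10^-20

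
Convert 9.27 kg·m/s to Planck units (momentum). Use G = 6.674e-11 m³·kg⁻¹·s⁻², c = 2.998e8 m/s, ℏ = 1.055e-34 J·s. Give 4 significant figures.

Planck momentum: p_P = √(ℏc³/G) = 6.527 kg·m/s.
9.27 / 6.527 = 1.420

1.420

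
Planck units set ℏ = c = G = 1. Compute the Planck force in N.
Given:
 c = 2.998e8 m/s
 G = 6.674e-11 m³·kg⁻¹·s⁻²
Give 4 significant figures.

Dimensional analysis gives F_P = c⁴/G.
  = 8.078e33 / 6.674e-11
  = 1.210e44 N

1.210e44 N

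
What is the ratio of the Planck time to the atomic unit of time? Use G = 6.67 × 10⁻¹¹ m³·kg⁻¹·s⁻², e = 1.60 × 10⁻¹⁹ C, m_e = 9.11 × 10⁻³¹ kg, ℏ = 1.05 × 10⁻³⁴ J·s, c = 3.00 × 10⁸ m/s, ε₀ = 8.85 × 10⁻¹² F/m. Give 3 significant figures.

Planck time: t_P = √(ℏG/c⁵) = 5.37 × 10⁻⁴⁴ s
atomic unit of time: τ_au = (4πε₀)²ℏ³/(m_e e⁴) = 2.40 × 10⁻¹⁷ s
ratio = 5.37 × 10⁻⁴⁴ / 2.40 × 10⁻¹⁷ = 2.24 × 10⁻²⁷

2.24 × 10⁻²⁷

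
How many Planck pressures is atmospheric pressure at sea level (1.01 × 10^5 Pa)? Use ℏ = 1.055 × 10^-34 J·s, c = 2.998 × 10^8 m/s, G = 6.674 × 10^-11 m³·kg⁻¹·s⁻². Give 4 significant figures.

Planck pressure: p_P = c⁷/(ℏG²) = 4.632 × 10^113 Pa.
1.01 × 10^5 / 4.632 × 10^113 = 2.180 × 10^-109

2.180 × 10^-109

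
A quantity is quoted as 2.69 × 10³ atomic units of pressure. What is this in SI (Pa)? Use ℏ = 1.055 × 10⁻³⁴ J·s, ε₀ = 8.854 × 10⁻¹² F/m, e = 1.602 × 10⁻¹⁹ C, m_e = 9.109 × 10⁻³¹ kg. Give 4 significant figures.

7.879 × 10¹⁶ Pa

One atomic unit of pressure: P_au = E_h/a₀³ = m_e⁴e¹⁰/((4πε₀)⁵ℏ⁸) = 2.929 × 10¹³ Pa.
2.69 × 10³ × 2.929 × 10¹³ Pa = 7.879 × 10¹⁶ Pa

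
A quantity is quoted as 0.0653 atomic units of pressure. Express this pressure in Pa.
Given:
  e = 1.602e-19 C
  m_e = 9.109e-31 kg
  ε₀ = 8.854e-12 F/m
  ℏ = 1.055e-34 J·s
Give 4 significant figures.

1.913e12 Pa

One atomic unit of pressure: P_au = E_h/a₀³ = m_e⁴e¹⁰/((4πε₀)⁵ℏ⁸) = 2.929e13 Pa.
0.0653 × 2.929e13 Pa = 1.913e12 Pa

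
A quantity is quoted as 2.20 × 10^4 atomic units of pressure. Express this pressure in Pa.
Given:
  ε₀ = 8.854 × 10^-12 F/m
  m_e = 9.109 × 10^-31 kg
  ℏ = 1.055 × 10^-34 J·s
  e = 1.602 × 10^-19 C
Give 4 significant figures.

6.444 × 10^17 Pa

One atomic unit of pressure: P_au = E_h/a₀³ = m_e⁴e¹⁰/((4πε₀)⁵ℏ⁸) = 2.929 × 10^13 Pa.
2.20 × 10^4 × 2.929 × 10^13 Pa = 6.444 × 10^17 Pa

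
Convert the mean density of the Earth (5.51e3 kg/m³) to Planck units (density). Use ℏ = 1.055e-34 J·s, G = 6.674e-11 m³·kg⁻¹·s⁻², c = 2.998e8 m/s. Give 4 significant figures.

Planck density: ρ_P = c⁵/(ℏG²) = 5.154e96 kg/m³.
5.51e3 / 5.154e96 = 1.069e-93

1.069e-93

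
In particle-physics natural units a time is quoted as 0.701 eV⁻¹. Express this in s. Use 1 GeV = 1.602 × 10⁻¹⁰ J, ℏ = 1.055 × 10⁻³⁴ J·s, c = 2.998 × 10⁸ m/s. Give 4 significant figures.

4.616 × 10⁻¹⁶ s

A time is [E]⁻¹ in ℏ=c=1; restore one factor of ℏ.
1 GeV⁻¹ → ℏ × (1 GeV in J)⁻¹ = 6.586 × 10⁻²⁵ s.
Convert the energy scale: 0.701 eV⁻¹ = 7.01 × 10⁸ GeV⁻¹.
Result: 7.01 × 10⁸ × 6.586 × 10⁻²⁵ = 4.616 × 10⁻¹⁶ s.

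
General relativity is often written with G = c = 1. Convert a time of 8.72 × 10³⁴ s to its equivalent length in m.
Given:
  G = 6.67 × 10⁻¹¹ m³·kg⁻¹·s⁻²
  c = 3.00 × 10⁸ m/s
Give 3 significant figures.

Time → length via c.
8.72 × 10³⁴ s × (c) = 2.62 × 10⁴³ m

2.62 × 10⁴³ m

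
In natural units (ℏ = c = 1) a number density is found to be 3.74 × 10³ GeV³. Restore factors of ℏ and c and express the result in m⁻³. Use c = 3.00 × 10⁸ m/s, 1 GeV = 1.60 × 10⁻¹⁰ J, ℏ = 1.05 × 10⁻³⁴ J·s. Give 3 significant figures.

Number density is [L]⁻³ = [E]³/(ℏc)³.
1 GeV³ → 1/(ℏc)³ × (1 GeV in J)³ = 1.31 × 10⁴⁷ m⁻³.
Result: 3.74 × 10³ × 1.31 × 10⁴⁷ = 4.90 × 10⁵⁰ m⁻³.

4.90 × 10⁵⁰ m⁻³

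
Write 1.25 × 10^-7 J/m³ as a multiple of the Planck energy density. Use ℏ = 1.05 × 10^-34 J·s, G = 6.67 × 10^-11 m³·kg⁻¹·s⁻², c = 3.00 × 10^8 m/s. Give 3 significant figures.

2.67 × 10^-121

Planck energy density: u_P = c⁷/(ℏG²) = 4.68 × 10^113 J/m³.
1.25 × 10^-7 / 4.68 × 10^113 = 2.67 × 10^-121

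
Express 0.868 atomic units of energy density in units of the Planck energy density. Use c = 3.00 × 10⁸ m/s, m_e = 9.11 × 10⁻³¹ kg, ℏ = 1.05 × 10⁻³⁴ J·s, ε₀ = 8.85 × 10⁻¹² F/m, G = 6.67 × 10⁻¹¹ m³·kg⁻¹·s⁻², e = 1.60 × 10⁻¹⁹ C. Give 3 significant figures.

5.59 × 10⁻¹⁰¹

atomic unit of energy density: u_au = E_h/a₀³ = m_e⁴e¹⁰/((4πε₀)⁵ℏ⁸) = 3.01 × 10¹³ J/m³
Planck energy density: u_P = c⁷/(ℏG²) = 4.68 × 10¹¹³ J/m³
0.868 × 3.01 × 10¹³ / 4.68 × 10¹¹³ = 5.59 × 10⁻¹⁰¹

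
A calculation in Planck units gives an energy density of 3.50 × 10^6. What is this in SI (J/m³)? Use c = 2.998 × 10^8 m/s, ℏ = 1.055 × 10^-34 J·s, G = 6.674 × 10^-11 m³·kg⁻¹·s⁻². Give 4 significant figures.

1.621 × 10^120 J/m³

One Planck energy density: u_P = c⁷/(ℏG²) = 4.632 × 10^113 J/m³.
3.50 × 10^6 × 4.632 × 10^113 J/m³ = 1.621 × 10^120 J/m³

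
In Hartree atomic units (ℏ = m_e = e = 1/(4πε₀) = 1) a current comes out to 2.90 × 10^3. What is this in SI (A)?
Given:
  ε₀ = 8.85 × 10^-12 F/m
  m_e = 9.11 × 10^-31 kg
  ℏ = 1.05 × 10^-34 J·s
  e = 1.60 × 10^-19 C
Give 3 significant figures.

One atomic unit of electric current: I_au = e E_h/ℏ = m_e e⁵/((4πε₀)²ℏ³) = 6.67 × 10^-3 A.
2.90 × 10^3 × 6.67 × 10^-3 A = 19.3 A

19.3 A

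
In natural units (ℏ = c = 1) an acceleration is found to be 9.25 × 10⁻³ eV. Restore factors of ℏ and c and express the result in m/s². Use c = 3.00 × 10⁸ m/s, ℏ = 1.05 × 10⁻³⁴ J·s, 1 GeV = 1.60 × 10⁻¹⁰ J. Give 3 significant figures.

Acceleration is [L]/[T]² = c·[E]/ℏ.
1 GeV → c/ℏ × (1 GeV in J) = 4.57 × 10³² m/s².
Convert the energy scale: 9.25 × 10⁻³ eV = 9.25 × 10⁻¹² GeV.
Result: 9.25 × 10⁻¹² × 4.57 × 10³² = 4.23 × 10²¹ m/s².

4.23 × 10²¹ m/s²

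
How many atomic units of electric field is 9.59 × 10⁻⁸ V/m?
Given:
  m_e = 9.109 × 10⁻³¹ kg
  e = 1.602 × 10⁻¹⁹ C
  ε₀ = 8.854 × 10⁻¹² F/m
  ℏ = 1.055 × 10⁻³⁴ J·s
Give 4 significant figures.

1.869 × 10⁻¹⁹

atomic unit of electric field: E_au = E_h/(e a₀) = m_e²e⁵/((4πε₀)³ℏ⁴) = 5.131 × 10¹¹ V/m.
9.59 × 10⁻⁸ / 5.131 × 10¹¹ = 1.869 × 10⁻¹⁹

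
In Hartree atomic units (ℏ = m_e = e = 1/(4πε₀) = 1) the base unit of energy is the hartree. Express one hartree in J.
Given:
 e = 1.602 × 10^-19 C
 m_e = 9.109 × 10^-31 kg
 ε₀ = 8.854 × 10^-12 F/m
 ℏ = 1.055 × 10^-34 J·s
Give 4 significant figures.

4.354 × 10^-18 J

E_h = m_e e⁴/(4πε₀ℏ)²
  = 6.000 × 10^-106 / 1.378 × 10^-88
  = 4.354 × 10^-18 J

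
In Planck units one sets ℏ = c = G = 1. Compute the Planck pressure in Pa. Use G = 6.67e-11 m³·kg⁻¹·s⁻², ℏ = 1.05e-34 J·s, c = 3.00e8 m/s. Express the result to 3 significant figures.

p_P = c⁷/(ℏG²)
  = 2.19e59 / 4.67e-55
  = 4.68e113 Pa

4.68e113 Pa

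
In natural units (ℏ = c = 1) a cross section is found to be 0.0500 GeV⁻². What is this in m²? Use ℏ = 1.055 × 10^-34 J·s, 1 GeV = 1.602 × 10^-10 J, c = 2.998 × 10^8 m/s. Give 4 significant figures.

Area is [L]² = [E]⁻²·(ℏc)²; restore (ℏc)².
1 GeV⁻² → (ℏc)² × (1 GeV in J)⁻² = 3.898 × 10^-32 m².
Result: 0.0500 × 3.898 × 10^-32 = 1.949 × 10^-33 m².

1.949 × 10^-33 m²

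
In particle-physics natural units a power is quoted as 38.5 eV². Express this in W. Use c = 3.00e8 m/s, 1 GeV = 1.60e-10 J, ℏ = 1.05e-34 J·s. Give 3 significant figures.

9.39e-3 W

Power is [E]/[T] = [E]²/ℏ.
1 GeV² → 1/ℏ × (1 GeV in J)² = 2.44e14 W.
Convert the energy scale: 38.5 eV² = 3.85e-17 GeV².
Result: 3.85e-17 × 2.44e14 = 9.39e-3 W.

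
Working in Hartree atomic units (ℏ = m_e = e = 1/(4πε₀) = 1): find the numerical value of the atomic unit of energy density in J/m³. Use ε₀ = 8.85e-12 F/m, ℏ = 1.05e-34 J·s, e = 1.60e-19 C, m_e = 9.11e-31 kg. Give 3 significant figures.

3.01e13 J/m³

Dimensional analysis gives u_au = E_h/a₀³ = m_e⁴e¹⁰/((4πε₀)⁵ℏ⁸).
E_h = 4.38e-18 J
a₀ = 5.26e-11 m
E_h/a₀³ = 3.01e13 J/m³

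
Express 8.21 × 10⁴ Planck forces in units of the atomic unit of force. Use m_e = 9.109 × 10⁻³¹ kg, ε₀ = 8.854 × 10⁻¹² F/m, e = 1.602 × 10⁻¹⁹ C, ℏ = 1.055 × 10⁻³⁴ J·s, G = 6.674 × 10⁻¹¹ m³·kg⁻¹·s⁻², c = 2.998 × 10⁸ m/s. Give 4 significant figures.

1.209 × 10⁵⁶

Planck force: F_P = c⁴/G = 1.210 × 10⁴⁴ N
atomic unit of force: F_au = E_h/a₀ = m_e²e⁶/((4πε₀)³ℏ⁴) = 8.220 × 10⁻⁸ N
8.21 × 10⁴ × 1.210 × 10⁴⁴ / 8.220 × 10⁻⁸ = 1.209 × 10⁵⁶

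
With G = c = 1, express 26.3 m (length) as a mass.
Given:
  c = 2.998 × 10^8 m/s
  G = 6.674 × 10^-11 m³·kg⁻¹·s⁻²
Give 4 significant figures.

3.542 × 10^28 kg

Length → mass via c²/G.
26.3 m × (c²/G) = 3.542 × 10^28 kg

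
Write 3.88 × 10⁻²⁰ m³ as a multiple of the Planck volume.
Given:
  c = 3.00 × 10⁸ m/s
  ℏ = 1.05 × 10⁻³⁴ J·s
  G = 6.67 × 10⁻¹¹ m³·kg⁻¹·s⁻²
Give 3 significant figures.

Planck volume: V_P = (ℏG/c³)^(3/2) = 4.18 × 10⁻¹⁰⁵ m³.
3.88 × 10⁻²⁰ / 4.18 × 10⁻¹⁰⁵ = 9.29 × 10⁸⁴

9.29 × 10⁸⁴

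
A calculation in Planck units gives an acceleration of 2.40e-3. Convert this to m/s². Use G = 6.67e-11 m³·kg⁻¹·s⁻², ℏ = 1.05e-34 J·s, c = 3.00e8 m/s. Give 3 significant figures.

One Planck acceleration: a_P = √(c⁷/(ℏG)) = 5.59e51 m/s².
2.40e-3 × 5.59e51 m/s² = 1.34e49 m/s²

1.34e49 m/s²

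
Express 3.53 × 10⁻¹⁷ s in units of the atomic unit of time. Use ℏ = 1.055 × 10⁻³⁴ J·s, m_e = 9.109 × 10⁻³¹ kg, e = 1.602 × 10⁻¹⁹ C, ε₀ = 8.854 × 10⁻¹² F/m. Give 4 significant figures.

1.457

atomic unit of time: τ_au = (4πε₀)²ℏ³/(m_e e⁴) = 2.423 × 10⁻¹⁷ s.
3.53 × 10⁻¹⁷ / 2.423 × 10⁻¹⁷ = 1.457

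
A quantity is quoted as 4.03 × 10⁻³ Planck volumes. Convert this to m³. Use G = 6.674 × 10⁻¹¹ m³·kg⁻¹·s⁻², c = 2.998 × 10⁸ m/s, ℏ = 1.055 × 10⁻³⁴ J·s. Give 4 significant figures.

1.702 × 10⁻¹⁰⁷ m³

One Planck volume: V_P = (ℏG/c³)^(3/2) = 4.224 × 10⁻¹⁰⁵ m³.
4.03 × 10⁻³ × 4.224 × 10⁻¹⁰⁵ m³ = 1.702 × 10⁻¹⁰⁷ m³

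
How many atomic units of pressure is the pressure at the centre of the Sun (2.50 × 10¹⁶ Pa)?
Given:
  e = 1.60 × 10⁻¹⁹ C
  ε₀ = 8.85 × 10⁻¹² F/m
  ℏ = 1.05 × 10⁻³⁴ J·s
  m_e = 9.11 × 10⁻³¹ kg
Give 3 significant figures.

830

atomic unit of pressure: P_au = E_h/a₀³ = m_e⁴e¹⁰/((4πε₀)⁵ℏ⁸) = 3.01 × 10¹³ Pa.
2.50 × 10¹⁶ / 3.01 × 10¹³ = 830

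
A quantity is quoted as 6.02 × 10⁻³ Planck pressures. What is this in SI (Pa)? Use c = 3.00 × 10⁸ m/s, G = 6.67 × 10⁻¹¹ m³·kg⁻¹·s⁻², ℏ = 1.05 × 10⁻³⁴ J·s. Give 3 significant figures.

One Planck pressure: p_P = c⁷/(ℏG²) = 4.68 × 10¹¹³ Pa.
6.02 × 10⁻³ × 4.68 × 10¹¹³ Pa = 2.82 × 10¹¹¹ Pa

2.82 × 10¹¹¹ Pa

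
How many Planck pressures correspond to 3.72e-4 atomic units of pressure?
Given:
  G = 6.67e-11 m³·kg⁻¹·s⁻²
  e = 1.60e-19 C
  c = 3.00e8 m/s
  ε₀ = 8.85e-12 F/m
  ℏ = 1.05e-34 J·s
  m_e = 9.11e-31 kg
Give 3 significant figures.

2.39e-104

atomic unit of pressure: P_au = E_h/a₀³ = m_e⁴e¹⁰/((4πε₀)⁵ℏ⁸) = 3.01e13 Pa
Planck pressure: p_P = c⁷/(ℏG²) = 4.68e113 Pa
3.72e-4 × 3.01e13 / 4.68e113 = 2.39e-104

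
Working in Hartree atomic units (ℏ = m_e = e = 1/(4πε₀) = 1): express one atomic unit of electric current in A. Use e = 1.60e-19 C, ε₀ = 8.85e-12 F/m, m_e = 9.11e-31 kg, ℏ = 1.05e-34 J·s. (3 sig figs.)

6.67e-3 A

The unique combination of the constants set to 1 with dimensions of current is I_au = e E_h/ℏ = m_e e⁵/((4πε₀)²ℏ³).
E_h = 4.38e-18 J
e·E_h/ℏ = 6.67e-3 A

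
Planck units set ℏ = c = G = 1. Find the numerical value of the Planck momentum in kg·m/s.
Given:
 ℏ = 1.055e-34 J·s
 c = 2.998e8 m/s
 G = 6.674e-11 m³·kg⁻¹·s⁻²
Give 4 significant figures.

From ℏ = c = G = 1 the momentum scale is p_P = √(ℏc³/G).
  = √(42.60)
  = 6.527 kg·m/s

6.527 kg·m/s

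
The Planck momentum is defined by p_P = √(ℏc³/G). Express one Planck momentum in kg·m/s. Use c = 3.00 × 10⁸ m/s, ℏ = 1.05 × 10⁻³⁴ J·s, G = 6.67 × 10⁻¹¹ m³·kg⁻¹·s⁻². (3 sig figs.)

6.52 kg·m/s

p_P = √(ℏc³/G)
  = √(42.5)
  = 6.52 kg·m/s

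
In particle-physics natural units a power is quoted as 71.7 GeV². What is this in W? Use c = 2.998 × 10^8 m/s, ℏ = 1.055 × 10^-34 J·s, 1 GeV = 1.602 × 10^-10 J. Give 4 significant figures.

Power is [E]/[T] = [E]²/ℏ.
1 GeV² → 1/ℏ × (1 GeV in J)² = 2.433 × 10^14 W.
Result: 71.7 × 2.433 × 10^14 = 1.744 × 10^16 W.

1.744 × 10^16 W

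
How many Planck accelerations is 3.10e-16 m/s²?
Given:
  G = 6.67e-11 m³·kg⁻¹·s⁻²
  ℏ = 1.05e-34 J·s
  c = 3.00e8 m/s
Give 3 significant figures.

5.55e-68

Planck acceleration: a_P = √(c⁷/(ℏG)) = 5.59e51 m/s².
3.10e-16 / 5.59e51 = 5.55e-68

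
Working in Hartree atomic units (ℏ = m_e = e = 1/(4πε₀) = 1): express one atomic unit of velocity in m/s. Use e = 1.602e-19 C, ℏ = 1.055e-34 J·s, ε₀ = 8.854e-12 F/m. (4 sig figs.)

2.186e6 m/s

Dimensional analysis gives v_au = e²/(4πε₀ℏ).
  = 2.566e-38 / 1.174e-44
  = 2.186e6 m/s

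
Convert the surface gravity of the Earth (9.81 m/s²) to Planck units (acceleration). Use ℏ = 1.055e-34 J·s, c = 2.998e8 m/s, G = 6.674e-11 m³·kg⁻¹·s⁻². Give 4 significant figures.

1.764e-51

Planck acceleration: a_P = √(c⁷/(ℏG)) = 5.560e51 m/s².
9.81 / 5.560e51 = 1.764e-51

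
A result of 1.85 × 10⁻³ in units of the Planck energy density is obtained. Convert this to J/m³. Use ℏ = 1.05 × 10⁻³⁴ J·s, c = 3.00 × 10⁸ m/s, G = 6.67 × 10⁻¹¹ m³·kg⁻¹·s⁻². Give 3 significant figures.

One Planck energy density: u_P = c⁷/(ℏG²) = 4.68 × 10¹¹³ J/m³.
1.85 × 10⁻³ × 4.68 × 10¹¹³ J/m³ = 8.66 × 10¹¹⁰ J/m³

8.66 × 10¹¹⁰ J/m³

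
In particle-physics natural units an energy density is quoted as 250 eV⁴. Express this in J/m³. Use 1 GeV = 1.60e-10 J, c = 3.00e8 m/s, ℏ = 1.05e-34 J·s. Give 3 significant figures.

[E]/[L]³ = [E]⁴/(ℏc)³; restore (ℏc)⁻³.
1 GeV⁴ → 1/(ℏc)³ × (1 GeV in J)⁴ = 2.10e37 J/m³.
Convert the energy scale: 250 eV⁴ = 2.50e-34 GeV⁴.
Result: 2.50e-34 × 2.10e37 = 5.24e3 J/m³.

5.24e3 J/m³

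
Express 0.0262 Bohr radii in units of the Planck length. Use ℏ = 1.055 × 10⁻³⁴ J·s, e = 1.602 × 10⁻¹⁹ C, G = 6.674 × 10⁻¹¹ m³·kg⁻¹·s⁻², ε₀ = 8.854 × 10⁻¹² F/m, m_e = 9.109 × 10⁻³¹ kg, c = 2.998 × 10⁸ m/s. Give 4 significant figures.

8.586 × 10²²

Bohr radius: a₀ = 4πε₀ℏ²/(m_e e²) = 5.297 × 10⁻¹¹ m
Planck length: ℓ_P = √(ℏG/c³) = 1.616 × 10⁻³⁵ m
0.0262 × 5.297 × 10⁻¹¹ / 1.616 × 10⁻³⁵ = 8.586 × 10²²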